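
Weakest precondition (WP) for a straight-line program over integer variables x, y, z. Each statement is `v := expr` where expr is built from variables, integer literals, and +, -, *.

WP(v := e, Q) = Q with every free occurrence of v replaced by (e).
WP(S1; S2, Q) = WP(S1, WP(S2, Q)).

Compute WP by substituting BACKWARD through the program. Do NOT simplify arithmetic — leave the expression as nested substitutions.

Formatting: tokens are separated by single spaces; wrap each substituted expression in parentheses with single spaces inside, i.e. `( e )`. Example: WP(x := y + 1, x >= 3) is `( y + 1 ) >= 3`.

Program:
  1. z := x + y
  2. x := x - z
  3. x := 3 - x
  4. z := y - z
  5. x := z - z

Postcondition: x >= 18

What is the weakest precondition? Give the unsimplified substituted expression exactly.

Answer: ( ( y - ( x + y ) ) - ( y - ( x + y ) ) ) >= 18

Derivation:
post: x >= 18
stmt 5: x := z - z  -- replace 1 occurrence(s) of x with (z - z)
  => ( z - z ) >= 18
stmt 4: z := y - z  -- replace 2 occurrence(s) of z with (y - z)
  => ( ( y - z ) - ( y - z ) ) >= 18
stmt 3: x := 3 - x  -- replace 0 occurrence(s) of x with (3 - x)
  => ( ( y - z ) - ( y - z ) ) >= 18
stmt 2: x := x - z  -- replace 0 occurrence(s) of x with (x - z)
  => ( ( y - z ) - ( y - z ) ) >= 18
stmt 1: z := x + y  -- replace 2 occurrence(s) of z with (x + y)
  => ( ( y - ( x + y ) ) - ( y - ( x + y ) ) ) >= 18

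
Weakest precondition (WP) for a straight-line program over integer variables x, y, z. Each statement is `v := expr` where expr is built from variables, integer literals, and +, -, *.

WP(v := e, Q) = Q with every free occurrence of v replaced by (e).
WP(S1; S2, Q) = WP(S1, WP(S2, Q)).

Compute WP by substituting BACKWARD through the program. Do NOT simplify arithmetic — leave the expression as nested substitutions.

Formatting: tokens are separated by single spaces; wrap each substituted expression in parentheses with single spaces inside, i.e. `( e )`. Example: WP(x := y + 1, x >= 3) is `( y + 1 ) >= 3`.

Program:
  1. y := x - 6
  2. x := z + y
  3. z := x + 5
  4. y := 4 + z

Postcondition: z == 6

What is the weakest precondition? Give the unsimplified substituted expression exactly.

Answer: ( ( z + ( x - 6 ) ) + 5 ) == 6

Derivation:
post: z == 6
stmt 4: y := 4 + z  -- replace 0 occurrence(s) of y with (4 + z)
  => z == 6
stmt 3: z := x + 5  -- replace 1 occurrence(s) of z with (x + 5)
  => ( x + 5 ) == 6
stmt 2: x := z + y  -- replace 1 occurrence(s) of x with (z + y)
  => ( ( z + y ) + 5 ) == 6
stmt 1: y := x - 6  -- replace 1 occurrence(s) of y with (x - 6)
  => ( ( z + ( x - 6 ) ) + 5 ) == 6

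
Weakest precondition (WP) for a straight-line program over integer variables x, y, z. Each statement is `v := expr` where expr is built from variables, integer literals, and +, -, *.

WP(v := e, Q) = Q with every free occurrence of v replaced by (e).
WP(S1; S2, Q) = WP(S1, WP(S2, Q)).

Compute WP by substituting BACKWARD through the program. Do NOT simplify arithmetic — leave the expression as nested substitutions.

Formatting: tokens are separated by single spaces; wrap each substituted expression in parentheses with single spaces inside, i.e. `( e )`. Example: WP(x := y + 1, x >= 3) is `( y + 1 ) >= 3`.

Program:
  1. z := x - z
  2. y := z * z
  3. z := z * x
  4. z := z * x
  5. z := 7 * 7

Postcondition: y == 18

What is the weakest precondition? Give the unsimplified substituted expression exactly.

Answer: ( ( x - z ) * ( x - z ) ) == 18

Derivation:
post: y == 18
stmt 5: z := 7 * 7  -- replace 0 occurrence(s) of z with (7 * 7)
  => y == 18
stmt 4: z := z * x  -- replace 0 occurrence(s) of z with (z * x)
  => y == 18
stmt 3: z := z * x  -- replace 0 occurrence(s) of z with (z * x)
  => y == 18
stmt 2: y := z * z  -- replace 1 occurrence(s) of y with (z * z)
  => ( z * z ) == 18
stmt 1: z := x - z  -- replace 2 occurrence(s) of z with (x - z)
  => ( ( x - z ) * ( x - z ) ) == 18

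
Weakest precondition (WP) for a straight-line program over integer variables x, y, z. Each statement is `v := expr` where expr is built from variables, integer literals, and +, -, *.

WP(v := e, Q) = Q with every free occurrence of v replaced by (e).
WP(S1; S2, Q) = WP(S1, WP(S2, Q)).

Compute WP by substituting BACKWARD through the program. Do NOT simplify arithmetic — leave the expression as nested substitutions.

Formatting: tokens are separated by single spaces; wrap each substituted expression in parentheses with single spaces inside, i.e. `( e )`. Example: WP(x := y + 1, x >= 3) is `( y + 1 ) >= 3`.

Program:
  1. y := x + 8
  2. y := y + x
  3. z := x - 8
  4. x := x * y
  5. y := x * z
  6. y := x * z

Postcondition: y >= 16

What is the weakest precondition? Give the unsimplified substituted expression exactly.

post: y >= 16
stmt 6: y := x * z  -- replace 1 occurrence(s) of y with (x * z)
  => ( x * z ) >= 16
stmt 5: y := x * z  -- replace 0 occurrence(s) of y with (x * z)
  => ( x * z ) >= 16
stmt 4: x := x * y  -- replace 1 occurrence(s) of x with (x * y)
  => ( ( x * y ) * z ) >= 16
stmt 3: z := x - 8  -- replace 1 occurrence(s) of z with (x - 8)
  => ( ( x * y ) * ( x - 8 ) ) >= 16
stmt 2: y := y + x  -- replace 1 occurrence(s) of y with (y + x)
  => ( ( x * ( y + x ) ) * ( x - 8 ) ) >= 16
stmt 1: y := x + 8  -- replace 1 occurrence(s) of y with (x + 8)
  => ( ( x * ( ( x + 8 ) + x ) ) * ( x - 8 ) ) >= 16

Answer: ( ( x * ( ( x + 8 ) + x ) ) * ( x - 8 ) ) >= 16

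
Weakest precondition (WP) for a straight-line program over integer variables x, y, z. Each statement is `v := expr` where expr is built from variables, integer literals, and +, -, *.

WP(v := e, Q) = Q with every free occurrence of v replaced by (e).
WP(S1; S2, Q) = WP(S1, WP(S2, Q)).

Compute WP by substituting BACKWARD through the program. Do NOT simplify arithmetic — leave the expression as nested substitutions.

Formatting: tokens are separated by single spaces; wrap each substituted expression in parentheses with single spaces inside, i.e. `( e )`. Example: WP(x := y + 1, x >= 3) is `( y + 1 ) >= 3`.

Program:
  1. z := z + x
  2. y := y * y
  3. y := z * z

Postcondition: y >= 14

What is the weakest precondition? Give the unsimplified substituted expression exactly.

post: y >= 14
stmt 3: y := z * z  -- replace 1 occurrence(s) of y with (z * z)
  => ( z * z ) >= 14
stmt 2: y := y * y  -- replace 0 occurrence(s) of y with (y * y)
  => ( z * z ) >= 14
stmt 1: z := z + x  -- replace 2 occurrence(s) of z with (z + x)
  => ( ( z + x ) * ( z + x ) ) >= 14

Answer: ( ( z + x ) * ( z + x ) ) >= 14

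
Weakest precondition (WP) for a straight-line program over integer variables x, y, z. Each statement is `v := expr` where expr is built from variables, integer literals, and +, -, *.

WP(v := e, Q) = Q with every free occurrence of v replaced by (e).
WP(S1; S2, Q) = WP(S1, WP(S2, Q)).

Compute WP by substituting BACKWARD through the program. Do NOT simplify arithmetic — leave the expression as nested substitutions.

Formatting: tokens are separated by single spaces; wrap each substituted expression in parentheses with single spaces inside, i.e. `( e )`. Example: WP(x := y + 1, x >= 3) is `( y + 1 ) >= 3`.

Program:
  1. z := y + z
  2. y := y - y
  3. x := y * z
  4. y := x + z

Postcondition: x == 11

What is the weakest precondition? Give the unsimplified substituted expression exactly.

post: x == 11
stmt 4: y := x + z  -- replace 0 occurrence(s) of y with (x + z)
  => x == 11
stmt 3: x := y * z  -- replace 1 occurrence(s) of x with (y * z)
  => ( y * z ) == 11
stmt 2: y := y - y  -- replace 1 occurrence(s) of y with (y - y)
  => ( ( y - y ) * z ) == 11
stmt 1: z := y + z  -- replace 1 occurrence(s) of z with (y + z)
  => ( ( y - y ) * ( y + z ) ) == 11

Answer: ( ( y - y ) * ( y + z ) ) == 11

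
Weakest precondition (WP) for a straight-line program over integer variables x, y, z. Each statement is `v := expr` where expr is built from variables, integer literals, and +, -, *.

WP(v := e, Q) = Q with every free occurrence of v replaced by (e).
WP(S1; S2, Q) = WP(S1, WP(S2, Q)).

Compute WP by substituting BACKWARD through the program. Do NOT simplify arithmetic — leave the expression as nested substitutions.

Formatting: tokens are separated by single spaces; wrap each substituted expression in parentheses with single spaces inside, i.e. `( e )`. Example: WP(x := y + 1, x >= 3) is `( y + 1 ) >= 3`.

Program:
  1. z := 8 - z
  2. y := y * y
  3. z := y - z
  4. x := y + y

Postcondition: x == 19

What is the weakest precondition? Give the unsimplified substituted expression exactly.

Answer: ( ( y * y ) + ( y * y ) ) == 19

Derivation:
post: x == 19
stmt 4: x := y + y  -- replace 1 occurrence(s) of x with (y + y)
  => ( y + y ) == 19
stmt 3: z := y - z  -- replace 0 occurrence(s) of z with (y - z)
  => ( y + y ) == 19
stmt 2: y := y * y  -- replace 2 occurrence(s) of y with (y * y)
  => ( ( y * y ) + ( y * y ) ) == 19
stmt 1: z := 8 - z  -- replace 0 occurrence(s) of z with (8 - z)
  => ( ( y * y ) + ( y * y ) ) == 19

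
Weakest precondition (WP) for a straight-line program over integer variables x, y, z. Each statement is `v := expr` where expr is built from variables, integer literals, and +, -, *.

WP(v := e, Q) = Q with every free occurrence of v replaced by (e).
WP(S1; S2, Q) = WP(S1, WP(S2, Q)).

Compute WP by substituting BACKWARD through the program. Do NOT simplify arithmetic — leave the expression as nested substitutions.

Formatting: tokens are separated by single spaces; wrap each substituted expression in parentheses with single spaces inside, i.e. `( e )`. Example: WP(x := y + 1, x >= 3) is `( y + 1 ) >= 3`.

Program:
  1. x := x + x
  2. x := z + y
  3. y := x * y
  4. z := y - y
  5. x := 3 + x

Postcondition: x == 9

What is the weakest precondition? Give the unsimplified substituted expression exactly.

Answer: ( 3 + ( z + y ) ) == 9

Derivation:
post: x == 9
stmt 5: x := 3 + x  -- replace 1 occurrence(s) of x with (3 + x)
  => ( 3 + x ) == 9
stmt 4: z := y - y  -- replace 0 occurrence(s) of z with (y - y)
  => ( 3 + x ) == 9
stmt 3: y := x * y  -- replace 0 occurrence(s) of y with (x * y)
  => ( 3 + x ) == 9
stmt 2: x := z + y  -- replace 1 occurrence(s) of x with (z + y)
  => ( 3 + ( z + y ) ) == 9
stmt 1: x := x + x  -- replace 0 occurrence(s) of x with (x + x)
  => ( 3 + ( z + y ) ) == 9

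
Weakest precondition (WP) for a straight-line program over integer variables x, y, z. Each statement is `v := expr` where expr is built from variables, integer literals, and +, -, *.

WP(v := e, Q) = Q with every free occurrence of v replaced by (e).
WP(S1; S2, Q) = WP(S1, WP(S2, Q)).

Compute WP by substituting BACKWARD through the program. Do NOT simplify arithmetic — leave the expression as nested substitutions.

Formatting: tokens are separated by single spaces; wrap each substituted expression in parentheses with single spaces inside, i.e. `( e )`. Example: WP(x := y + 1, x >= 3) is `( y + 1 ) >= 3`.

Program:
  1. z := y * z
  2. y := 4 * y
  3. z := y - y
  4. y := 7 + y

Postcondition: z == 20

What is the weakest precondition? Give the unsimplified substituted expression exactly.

post: z == 20
stmt 4: y := 7 + y  -- replace 0 occurrence(s) of y with (7 + y)
  => z == 20
stmt 3: z := y - y  -- replace 1 occurrence(s) of z with (y - y)
  => ( y - y ) == 20
stmt 2: y := 4 * y  -- replace 2 occurrence(s) of y with (4 * y)
  => ( ( 4 * y ) - ( 4 * y ) ) == 20
stmt 1: z := y * z  -- replace 0 occurrence(s) of z with (y * z)
  => ( ( 4 * y ) - ( 4 * y ) ) == 20

Answer: ( ( 4 * y ) - ( 4 * y ) ) == 20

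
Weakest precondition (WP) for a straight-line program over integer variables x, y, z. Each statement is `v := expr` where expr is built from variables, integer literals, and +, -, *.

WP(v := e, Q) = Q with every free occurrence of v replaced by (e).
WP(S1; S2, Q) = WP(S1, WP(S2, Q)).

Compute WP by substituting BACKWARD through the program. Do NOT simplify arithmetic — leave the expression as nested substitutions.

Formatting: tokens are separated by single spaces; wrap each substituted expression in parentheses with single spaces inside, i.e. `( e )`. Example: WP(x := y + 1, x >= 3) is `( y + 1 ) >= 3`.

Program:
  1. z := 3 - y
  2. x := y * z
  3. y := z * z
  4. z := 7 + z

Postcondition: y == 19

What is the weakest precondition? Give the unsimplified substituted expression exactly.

post: y == 19
stmt 4: z := 7 + z  -- replace 0 occurrence(s) of z with (7 + z)
  => y == 19
stmt 3: y := z * z  -- replace 1 occurrence(s) of y with (z * z)
  => ( z * z ) == 19
stmt 2: x := y * z  -- replace 0 occurrence(s) of x with (y * z)
  => ( z * z ) == 19
stmt 1: z := 3 - y  -- replace 2 occurrence(s) of z with (3 - y)
  => ( ( 3 - y ) * ( 3 - y ) ) == 19

Answer: ( ( 3 - y ) * ( 3 - y ) ) == 19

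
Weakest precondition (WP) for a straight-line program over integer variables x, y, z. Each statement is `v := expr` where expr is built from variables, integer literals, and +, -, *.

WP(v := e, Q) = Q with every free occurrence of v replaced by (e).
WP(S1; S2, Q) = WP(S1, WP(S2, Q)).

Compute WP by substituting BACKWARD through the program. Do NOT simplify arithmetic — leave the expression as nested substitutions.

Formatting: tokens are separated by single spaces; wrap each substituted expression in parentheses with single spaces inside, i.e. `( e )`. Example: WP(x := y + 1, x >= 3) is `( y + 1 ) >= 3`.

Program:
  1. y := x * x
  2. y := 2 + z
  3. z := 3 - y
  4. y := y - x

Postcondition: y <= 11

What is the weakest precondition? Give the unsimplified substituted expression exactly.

post: y <= 11
stmt 4: y := y - x  -- replace 1 occurrence(s) of y with (y - x)
  => ( y - x ) <= 11
stmt 3: z := 3 - y  -- replace 0 occurrence(s) of z with (3 - y)
  => ( y - x ) <= 11
stmt 2: y := 2 + z  -- replace 1 occurrence(s) of y with (2 + z)
  => ( ( 2 + z ) - x ) <= 11
stmt 1: y := x * x  -- replace 0 occurrence(s) of y with (x * x)
  => ( ( 2 + z ) - x ) <= 11

Answer: ( ( 2 + z ) - x ) <= 11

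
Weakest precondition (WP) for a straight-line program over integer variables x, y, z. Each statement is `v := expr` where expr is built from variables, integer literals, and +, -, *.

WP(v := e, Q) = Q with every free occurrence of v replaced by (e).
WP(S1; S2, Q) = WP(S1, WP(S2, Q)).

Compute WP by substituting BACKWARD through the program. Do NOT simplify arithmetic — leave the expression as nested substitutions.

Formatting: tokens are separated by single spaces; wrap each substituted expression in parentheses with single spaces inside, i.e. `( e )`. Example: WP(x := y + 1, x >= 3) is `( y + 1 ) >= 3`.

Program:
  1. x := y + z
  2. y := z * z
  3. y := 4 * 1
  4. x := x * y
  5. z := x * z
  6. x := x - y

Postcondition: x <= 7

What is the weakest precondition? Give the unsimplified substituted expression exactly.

post: x <= 7
stmt 6: x := x - y  -- replace 1 occurrence(s) of x with (x - y)
  => ( x - y ) <= 7
stmt 5: z := x * z  -- replace 0 occurrence(s) of z with (x * z)
  => ( x - y ) <= 7
stmt 4: x := x * y  -- replace 1 occurrence(s) of x with (x * y)
  => ( ( x * y ) - y ) <= 7
stmt 3: y := 4 * 1  -- replace 2 occurrence(s) of y with (4 * 1)
  => ( ( x * ( 4 * 1 ) ) - ( 4 * 1 ) ) <= 7
stmt 2: y := z * z  -- replace 0 occurrence(s) of y with (z * z)
  => ( ( x * ( 4 * 1 ) ) - ( 4 * 1 ) ) <= 7
stmt 1: x := y + z  -- replace 1 occurrence(s) of x with (y + z)
  => ( ( ( y + z ) * ( 4 * 1 ) ) - ( 4 * 1 ) ) <= 7

Answer: ( ( ( y + z ) * ( 4 * 1 ) ) - ( 4 * 1 ) ) <= 7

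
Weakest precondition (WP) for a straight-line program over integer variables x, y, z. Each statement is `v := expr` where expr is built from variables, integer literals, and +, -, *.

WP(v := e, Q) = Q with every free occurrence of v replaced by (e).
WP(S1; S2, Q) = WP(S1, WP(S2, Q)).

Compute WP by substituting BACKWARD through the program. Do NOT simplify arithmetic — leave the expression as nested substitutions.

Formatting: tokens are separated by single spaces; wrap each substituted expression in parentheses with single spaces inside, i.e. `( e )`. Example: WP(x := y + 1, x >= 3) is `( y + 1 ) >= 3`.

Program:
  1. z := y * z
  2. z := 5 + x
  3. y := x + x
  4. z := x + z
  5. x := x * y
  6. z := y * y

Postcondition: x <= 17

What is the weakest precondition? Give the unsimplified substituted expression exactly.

Answer: ( x * ( x + x ) ) <= 17

Derivation:
post: x <= 17
stmt 6: z := y * y  -- replace 0 occurrence(s) of z with (y * y)
  => x <= 17
stmt 5: x := x * y  -- replace 1 occurrence(s) of x with (x * y)
  => ( x * y ) <= 17
stmt 4: z := x + z  -- replace 0 occurrence(s) of z with (x + z)
  => ( x * y ) <= 17
stmt 3: y := x + x  -- replace 1 occurrence(s) of y with (x + x)
  => ( x * ( x + x ) ) <= 17
stmt 2: z := 5 + x  -- replace 0 occurrence(s) of z with (5 + x)
  => ( x * ( x + x ) ) <= 17
stmt 1: z := y * z  -- replace 0 occurrence(s) of z with (y * z)
  => ( x * ( x + x ) ) <= 17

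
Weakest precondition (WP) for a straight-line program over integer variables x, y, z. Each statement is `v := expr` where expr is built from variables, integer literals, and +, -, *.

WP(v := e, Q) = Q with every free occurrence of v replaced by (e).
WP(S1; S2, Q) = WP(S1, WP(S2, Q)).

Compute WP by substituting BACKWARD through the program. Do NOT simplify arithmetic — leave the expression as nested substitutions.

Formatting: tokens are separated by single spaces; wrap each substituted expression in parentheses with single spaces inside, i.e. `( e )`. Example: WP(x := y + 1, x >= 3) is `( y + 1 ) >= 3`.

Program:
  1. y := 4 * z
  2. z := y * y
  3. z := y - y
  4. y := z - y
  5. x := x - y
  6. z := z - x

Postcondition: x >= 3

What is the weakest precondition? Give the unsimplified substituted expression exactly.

Answer: ( x - ( ( ( 4 * z ) - ( 4 * z ) ) - ( 4 * z ) ) ) >= 3

Derivation:
post: x >= 3
stmt 6: z := z - x  -- replace 0 occurrence(s) of z with (z - x)
  => x >= 3
stmt 5: x := x - y  -- replace 1 occurrence(s) of x with (x - y)
  => ( x - y ) >= 3
stmt 4: y := z - y  -- replace 1 occurrence(s) of y with (z - y)
  => ( x - ( z - y ) ) >= 3
stmt 3: z := y - y  -- replace 1 occurrence(s) of z with (y - y)
  => ( x - ( ( y - y ) - y ) ) >= 3
stmt 2: z := y * y  -- replace 0 occurrence(s) of z with (y * y)
  => ( x - ( ( y - y ) - y ) ) >= 3
stmt 1: y := 4 * z  -- replace 3 occurrence(s) of y with (4 * z)
  => ( x - ( ( ( 4 * z ) - ( 4 * z ) ) - ( 4 * z ) ) ) >= 3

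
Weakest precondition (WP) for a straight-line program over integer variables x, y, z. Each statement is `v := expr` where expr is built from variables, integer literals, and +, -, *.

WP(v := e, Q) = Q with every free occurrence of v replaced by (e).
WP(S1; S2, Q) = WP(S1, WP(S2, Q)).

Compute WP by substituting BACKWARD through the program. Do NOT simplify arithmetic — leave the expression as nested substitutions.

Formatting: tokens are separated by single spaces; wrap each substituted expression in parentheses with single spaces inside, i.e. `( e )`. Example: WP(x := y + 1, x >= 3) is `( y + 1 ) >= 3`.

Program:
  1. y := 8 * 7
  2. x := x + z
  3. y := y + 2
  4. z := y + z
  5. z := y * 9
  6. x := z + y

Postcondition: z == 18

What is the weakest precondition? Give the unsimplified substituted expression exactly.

Answer: ( ( ( 8 * 7 ) + 2 ) * 9 ) == 18

Derivation:
post: z == 18
stmt 6: x := z + y  -- replace 0 occurrence(s) of x with (z + y)
  => z == 18
stmt 5: z := y * 9  -- replace 1 occurrence(s) of z with (y * 9)
  => ( y * 9 ) == 18
stmt 4: z := y + z  -- replace 0 occurrence(s) of z with (y + z)
  => ( y * 9 ) == 18
stmt 3: y := y + 2  -- replace 1 occurrence(s) of y with (y + 2)
  => ( ( y + 2 ) * 9 ) == 18
stmt 2: x := x + z  -- replace 0 occurrence(s) of x with (x + z)
  => ( ( y + 2 ) * 9 ) == 18
stmt 1: y := 8 * 7  -- replace 1 occurrence(s) of y with (8 * 7)
  => ( ( ( 8 * 7 ) + 2 ) * 9 ) == 18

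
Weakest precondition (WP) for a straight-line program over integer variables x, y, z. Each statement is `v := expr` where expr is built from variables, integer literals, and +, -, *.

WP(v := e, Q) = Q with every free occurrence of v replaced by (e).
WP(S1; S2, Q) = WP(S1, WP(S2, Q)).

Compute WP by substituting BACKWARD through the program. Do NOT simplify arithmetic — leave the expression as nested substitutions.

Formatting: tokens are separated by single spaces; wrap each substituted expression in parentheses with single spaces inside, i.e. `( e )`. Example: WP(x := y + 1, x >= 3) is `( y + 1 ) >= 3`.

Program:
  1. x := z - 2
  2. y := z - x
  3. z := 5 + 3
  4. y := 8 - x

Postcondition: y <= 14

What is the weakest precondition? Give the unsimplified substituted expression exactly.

Answer: ( 8 - ( z - 2 ) ) <= 14

Derivation:
post: y <= 14
stmt 4: y := 8 - x  -- replace 1 occurrence(s) of y with (8 - x)
  => ( 8 - x ) <= 14
stmt 3: z := 5 + 3  -- replace 0 occurrence(s) of z with (5 + 3)
  => ( 8 - x ) <= 14
stmt 2: y := z - x  -- replace 0 occurrence(s) of y with (z - x)
  => ( 8 - x ) <= 14
stmt 1: x := z - 2  -- replace 1 occurrence(s) of x with (z - 2)
  => ( 8 - ( z - 2 ) ) <= 14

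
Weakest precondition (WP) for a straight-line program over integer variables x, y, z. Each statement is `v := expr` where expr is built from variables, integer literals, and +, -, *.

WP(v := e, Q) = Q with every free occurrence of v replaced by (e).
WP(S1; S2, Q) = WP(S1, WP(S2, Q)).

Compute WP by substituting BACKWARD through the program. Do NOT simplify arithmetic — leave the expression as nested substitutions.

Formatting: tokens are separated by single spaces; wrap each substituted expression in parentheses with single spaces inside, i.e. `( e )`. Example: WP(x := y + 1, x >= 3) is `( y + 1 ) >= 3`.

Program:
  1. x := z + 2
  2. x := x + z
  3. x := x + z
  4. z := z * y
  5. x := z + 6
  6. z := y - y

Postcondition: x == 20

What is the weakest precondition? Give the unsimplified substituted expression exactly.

Answer: ( ( z * y ) + 6 ) == 20

Derivation:
post: x == 20
stmt 6: z := y - y  -- replace 0 occurrence(s) of z with (y - y)
  => x == 20
stmt 5: x := z + 6  -- replace 1 occurrence(s) of x with (z + 6)
  => ( z + 6 ) == 20
stmt 4: z := z * y  -- replace 1 occurrence(s) of z with (z * y)
  => ( ( z * y ) + 6 ) == 20
stmt 3: x := x + z  -- replace 0 occurrence(s) of x with (x + z)
  => ( ( z * y ) + 6 ) == 20
stmt 2: x := x + z  -- replace 0 occurrence(s) of x with (x + z)
  => ( ( z * y ) + 6 ) == 20
stmt 1: x := z + 2  -- replace 0 occurrence(s) of x with (z + 2)
  => ( ( z * y ) + 6 ) == 20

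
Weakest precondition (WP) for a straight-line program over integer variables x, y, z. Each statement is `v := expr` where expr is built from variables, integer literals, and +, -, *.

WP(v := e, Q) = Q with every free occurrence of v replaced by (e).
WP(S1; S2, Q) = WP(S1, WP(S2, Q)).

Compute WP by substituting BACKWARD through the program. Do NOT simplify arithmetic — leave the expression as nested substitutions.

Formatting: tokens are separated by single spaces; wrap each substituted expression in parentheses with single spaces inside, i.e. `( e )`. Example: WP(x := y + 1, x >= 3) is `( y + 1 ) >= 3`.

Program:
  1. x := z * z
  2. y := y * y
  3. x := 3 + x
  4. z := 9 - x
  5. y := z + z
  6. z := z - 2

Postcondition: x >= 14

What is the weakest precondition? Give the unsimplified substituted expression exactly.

post: x >= 14
stmt 6: z := z - 2  -- replace 0 occurrence(s) of z with (z - 2)
  => x >= 14
stmt 5: y := z + z  -- replace 0 occurrence(s) of y with (z + z)
  => x >= 14
stmt 4: z := 9 - x  -- replace 0 occurrence(s) of z with (9 - x)
  => x >= 14
stmt 3: x := 3 + x  -- replace 1 occurrence(s) of x with (3 + x)
  => ( 3 + x ) >= 14
stmt 2: y := y * y  -- replace 0 occurrence(s) of y with (y * y)
  => ( 3 + x ) >= 14
stmt 1: x := z * z  -- replace 1 occurrence(s) of x with (z * z)
  => ( 3 + ( z * z ) ) >= 14

Answer: ( 3 + ( z * z ) ) >= 14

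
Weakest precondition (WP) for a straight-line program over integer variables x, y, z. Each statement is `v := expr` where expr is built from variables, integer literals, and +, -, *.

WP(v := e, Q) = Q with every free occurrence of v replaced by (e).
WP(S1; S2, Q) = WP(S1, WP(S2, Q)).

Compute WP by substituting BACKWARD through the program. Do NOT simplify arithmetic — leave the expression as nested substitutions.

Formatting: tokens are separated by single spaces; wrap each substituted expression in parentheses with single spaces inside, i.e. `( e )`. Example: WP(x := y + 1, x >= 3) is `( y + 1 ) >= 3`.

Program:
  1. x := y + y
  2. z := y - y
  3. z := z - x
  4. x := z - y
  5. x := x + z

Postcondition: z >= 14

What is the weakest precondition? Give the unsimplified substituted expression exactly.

Answer: ( ( y - y ) - ( y + y ) ) >= 14

Derivation:
post: z >= 14
stmt 5: x := x + z  -- replace 0 occurrence(s) of x with (x + z)
  => z >= 14
stmt 4: x := z - y  -- replace 0 occurrence(s) of x with (z - y)
  => z >= 14
stmt 3: z := z - x  -- replace 1 occurrence(s) of z with (z - x)
  => ( z - x ) >= 14
stmt 2: z := y - y  -- replace 1 occurrence(s) of z with (y - y)
  => ( ( y - y ) - x ) >= 14
stmt 1: x := y + y  -- replace 1 occurrence(s) of x with (y + y)
  => ( ( y - y ) - ( y + y ) ) >= 14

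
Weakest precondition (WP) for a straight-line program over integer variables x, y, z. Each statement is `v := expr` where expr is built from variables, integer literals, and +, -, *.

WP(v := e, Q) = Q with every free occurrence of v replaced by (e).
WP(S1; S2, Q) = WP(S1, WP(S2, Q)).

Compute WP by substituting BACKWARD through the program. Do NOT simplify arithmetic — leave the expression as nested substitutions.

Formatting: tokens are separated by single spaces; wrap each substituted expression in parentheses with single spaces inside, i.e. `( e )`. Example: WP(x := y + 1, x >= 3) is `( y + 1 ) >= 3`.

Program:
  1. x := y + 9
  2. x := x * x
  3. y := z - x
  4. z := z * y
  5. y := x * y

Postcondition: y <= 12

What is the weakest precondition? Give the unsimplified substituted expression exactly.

Answer: ( ( ( y + 9 ) * ( y + 9 ) ) * ( z - ( ( y + 9 ) * ( y + 9 ) ) ) ) <= 12

Derivation:
post: y <= 12
stmt 5: y := x * y  -- replace 1 occurrence(s) of y with (x * y)
  => ( x * y ) <= 12
stmt 4: z := z * y  -- replace 0 occurrence(s) of z with (z * y)
  => ( x * y ) <= 12
stmt 3: y := z - x  -- replace 1 occurrence(s) of y with (z - x)
  => ( x * ( z - x ) ) <= 12
stmt 2: x := x * x  -- replace 2 occurrence(s) of x with (x * x)
  => ( ( x * x ) * ( z - ( x * x ) ) ) <= 12
stmt 1: x := y + 9  -- replace 4 occurrence(s) of x with (y + 9)
  => ( ( ( y + 9 ) * ( y + 9 ) ) * ( z - ( ( y + 9 ) * ( y + 9 ) ) ) ) <= 12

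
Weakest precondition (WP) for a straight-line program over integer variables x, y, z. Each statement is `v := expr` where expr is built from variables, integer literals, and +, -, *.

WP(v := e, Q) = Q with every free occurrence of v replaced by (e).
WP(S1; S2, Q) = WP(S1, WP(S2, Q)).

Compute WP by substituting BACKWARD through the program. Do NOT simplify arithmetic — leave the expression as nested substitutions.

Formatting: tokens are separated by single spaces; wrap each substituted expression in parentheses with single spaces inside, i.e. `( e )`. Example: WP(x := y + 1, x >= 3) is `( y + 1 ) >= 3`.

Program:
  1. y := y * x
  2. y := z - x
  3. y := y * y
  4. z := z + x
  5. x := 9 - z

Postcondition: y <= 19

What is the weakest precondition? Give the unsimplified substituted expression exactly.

Answer: ( ( z - x ) * ( z - x ) ) <= 19

Derivation:
post: y <= 19
stmt 5: x := 9 - z  -- replace 0 occurrence(s) of x with (9 - z)
  => y <= 19
stmt 4: z := z + x  -- replace 0 occurrence(s) of z with (z + x)
  => y <= 19
stmt 3: y := y * y  -- replace 1 occurrence(s) of y with (y * y)
  => ( y * y ) <= 19
stmt 2: y := z - x  -- replace 2 occurrence(s) of y with (z - x)
  => ( ( z - x ) * ( z - x ) ) <= 19
stmt 1: y := y * x  -- replace 0 occurrence(s) of y with (y * x)
  => ( ( z - x ) * ( z - x ) ) <= 19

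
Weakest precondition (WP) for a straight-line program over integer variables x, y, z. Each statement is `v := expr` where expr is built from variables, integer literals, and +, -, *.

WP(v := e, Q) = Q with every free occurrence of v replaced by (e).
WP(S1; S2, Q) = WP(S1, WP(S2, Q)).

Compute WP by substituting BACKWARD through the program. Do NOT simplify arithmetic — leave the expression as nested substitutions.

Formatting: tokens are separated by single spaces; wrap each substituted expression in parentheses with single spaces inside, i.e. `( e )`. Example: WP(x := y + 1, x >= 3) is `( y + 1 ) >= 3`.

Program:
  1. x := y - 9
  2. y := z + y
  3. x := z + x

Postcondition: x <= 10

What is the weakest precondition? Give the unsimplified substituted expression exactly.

Answer: ( z + ( y - 9 ) ) <= 10

Derivation:
post: x <= 10
stmt 3: x := z + x  -- replace 1 occurrence(s) of x with (z + x)
  => ( z + x ) <= 10
stmt 2: y := z + y  -- replace 0 occurrence(s) of y with (z + y)
  => ( z + x ) <= 10
stmt 1: x := y - 9  -- replace 1 occurrence(s) of x with (y - 9)
  => ( z + ( y - 9 ) ) <= 10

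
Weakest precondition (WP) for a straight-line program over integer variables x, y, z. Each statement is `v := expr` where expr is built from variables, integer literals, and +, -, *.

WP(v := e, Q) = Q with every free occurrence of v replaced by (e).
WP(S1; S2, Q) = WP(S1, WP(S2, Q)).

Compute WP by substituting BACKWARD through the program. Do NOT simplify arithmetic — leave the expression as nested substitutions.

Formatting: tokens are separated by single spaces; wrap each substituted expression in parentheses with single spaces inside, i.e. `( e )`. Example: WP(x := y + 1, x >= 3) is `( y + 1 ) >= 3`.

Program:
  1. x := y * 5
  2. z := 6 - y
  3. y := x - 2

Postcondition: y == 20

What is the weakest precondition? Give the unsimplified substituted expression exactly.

post: y == 20
stmt 3: y := x - 2  -- replace 1 occurrence(s) of y with (x - 2)
  => ( x - 2 ) == 20
stmt 2: z := 6 - y  -- replace 0 occurrence(s) of z with (6 - y)
  => ( x - 2 ) == 20
stmt 1: x := y * 5  -- replace 1 occurrence(s) of x with (y * 5)
  => ( ( y * 5 ) - 2 ) == 20

Answer: ( ( y * 5 ) - 2 ) == 20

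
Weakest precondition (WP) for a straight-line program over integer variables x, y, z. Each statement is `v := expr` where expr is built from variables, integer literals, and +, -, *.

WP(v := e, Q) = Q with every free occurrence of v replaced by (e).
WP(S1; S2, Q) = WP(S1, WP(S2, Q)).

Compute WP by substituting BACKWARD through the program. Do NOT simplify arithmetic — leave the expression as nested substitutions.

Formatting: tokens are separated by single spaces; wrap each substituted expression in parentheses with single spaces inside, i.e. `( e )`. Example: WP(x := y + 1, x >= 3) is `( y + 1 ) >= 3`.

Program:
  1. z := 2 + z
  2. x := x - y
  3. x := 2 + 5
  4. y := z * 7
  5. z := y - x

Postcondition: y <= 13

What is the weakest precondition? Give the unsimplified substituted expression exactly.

Answer: ( ( 2 + z ) * 7 ) <= 13

Derivation:
post: y <= 13
stmt 5: z := y - x  -- replace 0 occurrence(s) of z with (y - x)
  => y <= 13
stmt 4: y := z * 7  -- replace 1 occurrence(s) of y with (z * 7)
  => ( z * 7 ) <= 13
stmt 3: x := 2 + 5  -- replace 0 occurrence(s) of x with (2 + 5)
  => ( z * 7 ) <= 13
stmt 2: x := x - y  -- replace 0 occurrence(s) of x with (x - y)
  => ( z * 7 ) <= 13
stmt 1: z := 2 + z  -- replace 1 occurrence(s) of z with (2 + z)
  => ( ( 2 + z ) * 7 ) <= 13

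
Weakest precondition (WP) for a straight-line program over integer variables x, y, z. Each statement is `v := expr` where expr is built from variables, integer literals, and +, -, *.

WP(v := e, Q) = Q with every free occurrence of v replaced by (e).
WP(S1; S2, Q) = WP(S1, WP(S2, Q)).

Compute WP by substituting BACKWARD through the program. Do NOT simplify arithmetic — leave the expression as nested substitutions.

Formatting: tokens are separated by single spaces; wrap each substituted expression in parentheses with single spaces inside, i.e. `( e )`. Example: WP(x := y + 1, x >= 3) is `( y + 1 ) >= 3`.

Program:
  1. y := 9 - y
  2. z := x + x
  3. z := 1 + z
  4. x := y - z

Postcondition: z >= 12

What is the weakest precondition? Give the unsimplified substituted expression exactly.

Answer: ( 1 + ( x + x ) ) >= 12

Derivation:
post: z >= 12
stmt 4: x := y - z  -- replace 0 occurrence(s) of x with (y - z)
  => z >= 12
stmt 3: z := 1 + z  -- replace 1 occurrence(s) of z with (1 + z)
  => ( 1 + z ) >= 12
stmt 2: z := x + x  -- replace 1 occurrence(s) of z with (x + x)
  => ( 1 + ( x + x ) ) >= 12
stmt 1: y := 9 - y  -- replace 0 occurrence(s) of y with (9 - y)
  => ( 1 + ( x + x ) ) >= 12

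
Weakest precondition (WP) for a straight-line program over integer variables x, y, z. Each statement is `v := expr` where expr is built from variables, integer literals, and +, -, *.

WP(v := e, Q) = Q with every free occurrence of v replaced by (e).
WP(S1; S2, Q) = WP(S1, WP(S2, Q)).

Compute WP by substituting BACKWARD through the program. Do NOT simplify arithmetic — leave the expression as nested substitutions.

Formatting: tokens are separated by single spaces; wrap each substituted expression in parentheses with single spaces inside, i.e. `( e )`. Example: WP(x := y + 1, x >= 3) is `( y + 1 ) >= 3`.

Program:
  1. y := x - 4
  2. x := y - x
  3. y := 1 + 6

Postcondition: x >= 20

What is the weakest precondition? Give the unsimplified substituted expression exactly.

Answer: ( ( x - 4 ) - x ) >= 20

Derivation:
post: x >= 20
stmt 3: y := 1 + 6  -- replace 0 occurrence(s) of y with (1 + 6)
  => x >= 20
stmt 2: x := y - x  -- replace 1 occurrence(s) of x with (y - x)
  => ( y - x ) >= 20
stmt 1: y := x - 4  -- replace 1 occurrence(s) of y with (x - 4)
  => ( ( x - 4 ) - x ) >= 20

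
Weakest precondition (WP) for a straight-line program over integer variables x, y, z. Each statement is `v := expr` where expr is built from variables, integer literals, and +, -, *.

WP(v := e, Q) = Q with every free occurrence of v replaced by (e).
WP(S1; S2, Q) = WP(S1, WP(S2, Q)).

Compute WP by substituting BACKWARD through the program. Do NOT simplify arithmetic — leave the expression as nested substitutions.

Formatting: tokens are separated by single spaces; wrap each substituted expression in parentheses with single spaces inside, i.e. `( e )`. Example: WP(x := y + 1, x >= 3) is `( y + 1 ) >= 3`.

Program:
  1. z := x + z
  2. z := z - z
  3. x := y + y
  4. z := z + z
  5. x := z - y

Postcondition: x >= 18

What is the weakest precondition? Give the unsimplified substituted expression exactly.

Answer: ( ( ( ( x + z ) - ( x + z ) ) + ( ( x + z ) - ( x + z ) ) ) - y ) >= 18

Derivation:
post: x >= 18
stmt 5: x := z - y  -- replace 1 occurrence(s) of x with (z - y)
  => ( z - y ) >= 18
stmt 4: z := z + z  -- replace 1 occurrence(s) of z with (z + z)
  => ( ( z + z ) - y ) >= 18
stmt 3: x := y + y  -- replace 0 occurrence(s) of x with (y + y)
  => ( ( z + z ) - y ) >= 18
stmt 2: z := z - z  -- replace 2 occurrence(s) of z with (z - z)
  => ( ( ( z - z ) + ( z - z ) ) - y ) >= 18
stmt 1: z := x + z  -- replace 4 occurrence(s) of z with (x + z)
  => ( ( ( ( x + z ) - ( x + z ) ) + ( ( x + z ) - ( x + z ) ) ) - y ) >= 18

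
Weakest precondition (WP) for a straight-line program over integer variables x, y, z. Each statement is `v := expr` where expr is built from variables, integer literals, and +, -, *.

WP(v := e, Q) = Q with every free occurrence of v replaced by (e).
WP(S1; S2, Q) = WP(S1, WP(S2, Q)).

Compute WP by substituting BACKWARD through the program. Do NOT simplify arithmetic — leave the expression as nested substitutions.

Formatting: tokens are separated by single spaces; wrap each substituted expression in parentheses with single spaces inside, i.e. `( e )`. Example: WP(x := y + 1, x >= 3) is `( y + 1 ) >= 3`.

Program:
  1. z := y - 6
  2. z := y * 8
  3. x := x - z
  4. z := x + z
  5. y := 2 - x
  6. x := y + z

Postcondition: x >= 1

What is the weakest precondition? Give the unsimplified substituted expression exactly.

Answer: ( ( 2 - ( x - ( y * 8 ) ) ) + ( ( x - ( y * 8 ) ) + ( y * 8 ) ) ) >= 1

Derivation:
post: x >= 1
stmt 6: x := y + z  -- replace 1 occurrence(s) of x with (y + z)
  => ( y + z ) >= 1
stmt 5: y := 2 - x  -- replace 1 occurrence(s) of y with (2 - x)
  => ( ( 2 - x ) + z ) >= 1
stmt 4: z := x + z  -- replace 1 occurrence(s) of z with (x + z)
  => ( ( 2 - x ) + ( x + z ) ) >= 1
stmt 3: x := x - z  -- replace 2 occurrence(s) of x with (x - z)
  => ( ( 2 - ( x - z ) ) + ( ( x - z ) + z ) ) >= 1
stmt 2: z := y * 8  -- replace 3 occurrence(s) of z with (y * 8)
  => ( ( 2 - ( x - ( y * 8 ) ) ) + ( ( x - ( y * 8 ) ) + ( y * 8 ) ) ) >= 1
stmt 1: z := y - 6  -- replace 0 occurrence(s) of z with (y - 6)
  => ( ( 2 - ( x - ( y * 8 ) ) ) + ( ( x - ( y * 8 ) ) + ( y * 8 ) ) ) >= 1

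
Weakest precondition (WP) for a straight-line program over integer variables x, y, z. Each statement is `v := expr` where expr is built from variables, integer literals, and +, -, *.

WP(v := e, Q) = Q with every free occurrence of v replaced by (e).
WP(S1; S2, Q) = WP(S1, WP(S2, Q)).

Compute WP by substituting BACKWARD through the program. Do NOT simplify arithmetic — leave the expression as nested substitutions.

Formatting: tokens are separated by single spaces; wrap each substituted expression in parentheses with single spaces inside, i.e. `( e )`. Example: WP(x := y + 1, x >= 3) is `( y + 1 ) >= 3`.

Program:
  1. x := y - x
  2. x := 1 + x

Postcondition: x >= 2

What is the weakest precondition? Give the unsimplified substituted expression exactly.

Answer: ( 1 + ( y - x ) ) >= 2

Derivation:
post: x >= 2
stmt 2: x := 1 + x  -- replace 1 occurrence(s) of x with (1 + x)
  => ( 1 + x ) >= 2
stmt 1: x := y - x  -- replace 1 occurrence(s) of x with (y - x)
  => ( 1 + ( y - x ) ) >= 2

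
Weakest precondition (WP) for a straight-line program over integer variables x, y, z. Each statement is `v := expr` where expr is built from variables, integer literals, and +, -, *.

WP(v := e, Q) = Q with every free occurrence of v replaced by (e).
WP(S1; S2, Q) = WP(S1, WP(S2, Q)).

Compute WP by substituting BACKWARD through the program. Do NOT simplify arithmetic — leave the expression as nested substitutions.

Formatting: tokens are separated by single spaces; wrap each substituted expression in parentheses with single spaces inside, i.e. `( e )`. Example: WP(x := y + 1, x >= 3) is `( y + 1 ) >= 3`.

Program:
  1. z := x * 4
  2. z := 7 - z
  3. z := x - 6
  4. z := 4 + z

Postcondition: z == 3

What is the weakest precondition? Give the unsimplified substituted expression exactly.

Answer: ( 4 + ( x - 6 ) ) == 3

Derivation:
post: z == 3
stmt 4: z := 4 + z  -- replace 1 occurrence(s) of z with (4 + z)
  => ( 4 + z ) == 3
stmt 3: z := x - 6  -- replace 1 occurrence(s) of z with (x - 6)
  => ( 4 + ( x - 6 ) ) == 3
stmt 2: z := 7 - z  -- replace 0 occurrence(s) of z with (7 - z)
  => ( 4 + ( x - 6 ) ) == 3
stmt 1: z := x * 4  -- replace 0 occurrence(s) of z with (x * 4)
  => ( 4 + ( x - 6 ) ) == 3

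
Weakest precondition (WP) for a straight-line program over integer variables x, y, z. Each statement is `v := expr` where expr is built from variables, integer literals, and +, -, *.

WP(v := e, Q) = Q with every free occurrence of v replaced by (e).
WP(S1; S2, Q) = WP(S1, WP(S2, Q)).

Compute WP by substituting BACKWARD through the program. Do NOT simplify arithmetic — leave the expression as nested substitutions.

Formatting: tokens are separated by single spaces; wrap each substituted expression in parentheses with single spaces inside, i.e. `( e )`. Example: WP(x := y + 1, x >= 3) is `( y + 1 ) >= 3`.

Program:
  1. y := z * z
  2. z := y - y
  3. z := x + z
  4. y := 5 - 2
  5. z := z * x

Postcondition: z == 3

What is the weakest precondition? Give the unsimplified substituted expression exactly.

Answer: ( ( x + ( ( z * z ) - ( z * z ) ) ) * x ) == 3

Derivation:
post: z == 3
stmt 5: z := z * x  -- replace 1 occurrence(s) of z with (z * x)
  => ( z * x ) == 3
stmt 4: y := 5 - 2  -- replace 0 occurrence(s) of y with (5 - 2)
  => ( z * x ) == 3
stmt 3: z := x + z  -- replace 1 occurrence(s) of z with (x + z)
  => ( ( x + z ) * x ) == 3
stmt 2: z := y - y  -- replace 1 occurrence(s) of z with (y - y)
  => ( ( x + ( y - y ) ) * x ) == 3
stmt 1: y := z * z  -- replace 2 occurrence(s) of y with (z * z)
  => ( ( x + ( ( z * z ) - ( z * z ) ) ) * x ) == 3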